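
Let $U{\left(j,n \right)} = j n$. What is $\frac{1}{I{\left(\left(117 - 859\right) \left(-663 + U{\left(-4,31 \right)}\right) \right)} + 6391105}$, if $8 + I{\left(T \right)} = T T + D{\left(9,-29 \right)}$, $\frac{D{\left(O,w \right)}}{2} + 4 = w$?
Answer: $\frac{1}{341008665147} \approx 2.9325 \cdot 10^{-12}$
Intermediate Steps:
$D{\left(O,w \right)} = -8 + 2 w$
$I{\left(T \right)} = -74 + T^{2}$ ($I{\left(T \right)} = -8 + \left(T T + \left(-8 + 2 \left(-29\right)\right)\right) = -8 + \left(T^{2} - 66\right) = -8 + \left(-66 + T^{2}\right) = -74 + T^{2}$)
$\frac{1}{I{\left(\left(117 - 859\right) \left(-663 + U{\left(-4,31 \right)}\right) \right)} + 6391105} = \frac{1}{\left(-74 + \left(\left(117 - 859\right) \left(-663 - 124\right)\right)^{2}\right) + 6391105} = \frac{1}{\left(-74 + \left(- 742 \left(-663 - 124\right)\right)^{2}\right) + 6391105} = \frac{1}{\left(-74 + \left(\left(-742\right) \left(-787\right)\right)^{2}\right) + 6391105} = \frac{1}{\left(-74 + 583954^{2}\right) + 6391105} = \frac{1}{\left(-74 + 341002274116\right) + 6391105} = \frac{1}{341002274042 + 6391105} = \frac{1}{341008665147}$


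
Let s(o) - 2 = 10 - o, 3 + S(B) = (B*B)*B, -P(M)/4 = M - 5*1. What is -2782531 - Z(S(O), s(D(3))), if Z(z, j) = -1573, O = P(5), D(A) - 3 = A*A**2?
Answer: -2780958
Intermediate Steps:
P(M) = 20 - 4*M (P(M) = -4*(M - 5*1) = -4*(M - 5) = -4*(-5 + M) = 20 - 4*M)
D(A) = 3 + A**3 (D(A) = 3 + A*A**2 = 3 + A**3)
O = 0 (O = 20 - 4*5 = 20 - 20 = 0)
S(B) = -3 + B**3 (S(B) = -3 + (B*B)*B = -3 + B**2*B = -3 + B**3)
s(o) = 12 - o (s(o) = 2 + (10 - o) = 12 - o)
-2782531 - Z(S(O), s(D(3))) = -2782531 - 1*(-1573) = -2782531 + 1573 = -2780958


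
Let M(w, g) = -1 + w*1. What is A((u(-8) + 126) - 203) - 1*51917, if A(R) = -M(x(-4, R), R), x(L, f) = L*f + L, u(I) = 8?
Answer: -52188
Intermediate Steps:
x(L, f) = L + L*f
M(w, g) = -1 + w
A(R) = 5 + 4*R (A(R) = -(-1 - 4*(1 + R)) = -(-1 + (-4 - 4*R)) = -(-5 - 4*R) = 5 + 4*R)
A((u(-8) + 126) - 203) - 1*51917 = (5 + 4*((8 + 126) - 203)) - 1*51917 = (5 + 4*(134 - 203)) - 51917 = (5 + 4*(-69)) - 51917 = (5 - 276) - 51917 = -271 - 51917 = -52188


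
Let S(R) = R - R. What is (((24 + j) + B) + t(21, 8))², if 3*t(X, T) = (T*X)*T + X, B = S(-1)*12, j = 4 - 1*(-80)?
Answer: 316969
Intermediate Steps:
j = 84 (j = 4 + 80 = 84)
S(R) = 0
B = 0 (B = 0*12 = 0)
t(X, T) = X/3 + X*T²/3 (t(X, T) = ((T*X)*T + X)/3 = (X*T² + X)/3 = (X + X*T²)/3 = X/3 + X*T²/3)
(((24 + j) + B) + t(21, 8))² = (((24 + 84) + 0) + (⅓)*21*(1 + 8²))² = ((108 + 0) + (⅓)*21*(1 + 64))² = (108 + (⅓)*21*65)² = (108 + 455)² = 563² = 316969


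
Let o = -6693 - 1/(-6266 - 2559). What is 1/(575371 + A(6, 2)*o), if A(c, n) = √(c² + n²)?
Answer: 8962050617375/5128593947756517717 + 208502005720*√10/5128593947756517717 ≈ 1.8760e-6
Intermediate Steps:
o = -59065724/8825 (o = -6693 - 1/(-8825) = -6693 - 1*(-1/8825) = -6693 + 1/8825 = -59065724/8825 ≈ -6693.0)
1/(575371 + A(6, 2)*o) = 1/(575371 + √(6² + 2²)*(-59065724/8825)) = 1/(575371 + √(36 + 4)*(-59065724/8825)) = 1/(575371 + √40*(-59065724/8825)) = 1/(575371 + (2*√10)*(-59065724/8825)) = 1/(575371 - 118131448*√10/8825)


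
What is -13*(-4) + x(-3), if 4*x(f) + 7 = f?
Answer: 99/2 ≈ 49.500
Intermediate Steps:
x(f) = -7/4 + f/4
-13*(-4) + x(-3) = -13*(-4) + (-7/4 + (¼)*(-3)) = 52 + (-7/4 - ¾) = 52 - 5/2 = 99/2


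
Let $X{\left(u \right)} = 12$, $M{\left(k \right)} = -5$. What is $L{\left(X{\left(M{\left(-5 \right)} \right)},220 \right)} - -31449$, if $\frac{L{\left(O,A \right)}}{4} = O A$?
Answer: $42009$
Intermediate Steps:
$L{\left(O,A \right)} = 4 A O$ ($L{\left(O,A \right)} = 4 O A = 4 A O$)
$L{\left(X{\left(M{\left(-5 \right)} \right)},220 \right)} - -31449 = 4 \cdot 220 \cdot 12 - -31449 = 10560 + 31449 = 42009$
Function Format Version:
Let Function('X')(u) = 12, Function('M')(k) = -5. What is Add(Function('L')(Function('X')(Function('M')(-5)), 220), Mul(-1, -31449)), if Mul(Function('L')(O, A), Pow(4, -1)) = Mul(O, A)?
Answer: 42009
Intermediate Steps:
Function('L')(O, A) = Mul(4, A, O) (Function('L')(O, A) = Mul(4, Mul(O, A)) = Mul(4, Mul(A, O)) = Mul(4, A, O))
Add(Function('L')(Function('X')(Function('M')(-5)), 220), Mul(-1, -31449)) = Add(Mul(4, 220, 12), Mul(-1, -31449)) = Add(10560, 31449) = 42009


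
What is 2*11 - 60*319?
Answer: -19118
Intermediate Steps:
2*11 - 60*319 = 22 - 19140 = -19118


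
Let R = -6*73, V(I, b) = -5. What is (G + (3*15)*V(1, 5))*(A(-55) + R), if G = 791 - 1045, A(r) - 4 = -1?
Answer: 208365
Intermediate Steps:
A(r) = 3 (A(r) = 4 - 1 = 3)
R = -438
G = -254
(G + (3*15)*V(1, 5))*(A(-55) + R) = (-254 + (3*15)*(-5))*(3 - 438) = (-254 + 45*(-5))*(-435) = (-254 - 225)*(-435) = -479*(-435) = 208365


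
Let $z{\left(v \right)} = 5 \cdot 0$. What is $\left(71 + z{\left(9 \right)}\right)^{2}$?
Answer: $5041$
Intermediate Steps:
$z{\left(v \right)} = 0$
$\left(71 + z{\left(9 \right)}\right)^{2} = \left(71 + 0\right)^{2} = 71^{2} = 5041$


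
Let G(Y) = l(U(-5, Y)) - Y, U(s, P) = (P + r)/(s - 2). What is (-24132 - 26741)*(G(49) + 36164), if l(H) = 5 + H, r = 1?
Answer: -12860185670/7 ≈ -1.8372e+9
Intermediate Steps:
U(s, P) = (1 + P)/(-2 + s) (U(s, P) = (P + 1)/(s - 2) = (1 + P)/(-2 + s))
G(Y) = 34/7 - 8*Y/7 (G(Y) = (5 + (1 + Y)/(-2 - 5)) - Y = (5 + (1 + Y)/(-7)) - Y = (5 - (1 + Y)/7) - Y = (5 + (-⅐ - Y/7)) - Y = (34/7 - Y/7) - Y = 34/7 - 8*Y/7)
(-24132 - 26741)*(G(49) + 36164) = (-24132 - 26741)*((34/7 - 8/7*49) + 36164) = -50873*((34/7 - 56) + 36164) = -50873*(-358/7 + 36164) = -50873*252790/7 = -12860185670/7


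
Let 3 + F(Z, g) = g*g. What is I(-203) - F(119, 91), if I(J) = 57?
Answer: -8221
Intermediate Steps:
F(Z, g) = -3 + g**2 (F(Z, g) = -3 + g*g = -3 + g**2)
I(-203) - F(119, 91) = 57 - (-3 + 91**2) = 57 - (-3 + 8281) = 57 - 1*8278 = 57 - 8278 = -8221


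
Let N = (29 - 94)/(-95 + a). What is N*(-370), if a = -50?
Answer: -4810/29 ≈ -165.86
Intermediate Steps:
N = 13/29 (N = (29 - 94)/(-95 - 50) = -65/(-145) = -65*(-1/145) = 13/29 ≈ 0.44828)
N*(-370) = (13/29)*(-370) = -4810/29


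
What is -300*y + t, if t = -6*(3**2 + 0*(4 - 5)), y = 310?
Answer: -93054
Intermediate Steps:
t = -54 (t = -6*(9 + 0*(-1)) = -6*(9 + 0) = -6*9 = -54)
-300*y + t = -300*310 - 54 = -93000 - 54 = -93054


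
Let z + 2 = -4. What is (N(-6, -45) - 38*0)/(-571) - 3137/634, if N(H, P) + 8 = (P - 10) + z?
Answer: -1747481/362014 ≈ -4.8271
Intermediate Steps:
z = -6 (z = -2 - 4 = -6)
N(H, P) = -24 + P (N(H, P) = -8 + ((P - 10) - 6) = -8 + ((-10 + P) - 6) = -8 + (-16 + P) = -24 + P)
(N(-6, -45) - 38*0)/(-571) - 3137/634 = ((-24 - 45) - 38*0)/(-571) - 3137/634 = (-69 + 0)*(-1/571) - 3137*1/634 = -69*(-1/571) - 3137/634 = 69/571 - 3137/634 = -1747481/362014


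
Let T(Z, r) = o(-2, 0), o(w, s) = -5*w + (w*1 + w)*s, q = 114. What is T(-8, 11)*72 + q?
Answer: 834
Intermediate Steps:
o(w, s) = -5*w + 2*s*w (o(w, s) = -5*w + (w + w)*s = -5*w + (2*w)*s = -5*w + 2*s*w)
T(Z, r) = 10 (T(Z, r) = -2*(-5 + 2*0) = -2*(-5 + 0) = -2*(-5) = 10)
T(-8, 11)*72 + q = 10*72 + 114 = 720 + 114 = 834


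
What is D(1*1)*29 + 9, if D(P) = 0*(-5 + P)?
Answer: 9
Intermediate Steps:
D(P) = 0
D(1*1)*29 + 9 = 0*29 + 9 = 0 + 9 = 9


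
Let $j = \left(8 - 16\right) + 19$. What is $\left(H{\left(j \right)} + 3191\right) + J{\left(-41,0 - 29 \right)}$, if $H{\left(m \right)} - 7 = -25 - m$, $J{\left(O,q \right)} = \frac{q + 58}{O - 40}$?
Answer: $\frac{256093}{81} \approx 3161.6$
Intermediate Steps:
$j = 11$ ($j = -8 + 19 = 11$)
$J{\left(O,q \right)} = \frac{58 + q}{-40 + O}$
$H{\left(m \right)} = -18 - m$ ($H{\left(m \right)} = 7 - \left(25 + m\right) = -18 - m$)
$\left(H{\left(j \right)} + 3191\right) + J{\left(-41,0 - 29 \right)} = \left(\left(-18 - 11\right) + 3191\right) + \frac{58 + \left(0 - 29\right)}{-40 - 41} = \left(\left(-18 - 11\right) + 3191\right) + \frac{58 + \left(0 - 29\right)}{-81} = \left(-29 + 3191\right) - \frac{58 - 29}{81} = 3162 - \frac{29}{81} = \frac{256093}{81}$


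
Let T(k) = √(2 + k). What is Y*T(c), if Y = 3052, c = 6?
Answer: 6104*√2 ≈ 8632.4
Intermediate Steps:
Y*T(c) = 3052*√(2 + 6) = 3052*√8 = 3052*(2*√2) = 6104*√2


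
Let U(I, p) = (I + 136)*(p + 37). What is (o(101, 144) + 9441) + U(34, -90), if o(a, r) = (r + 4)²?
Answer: 22335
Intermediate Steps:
U(I, p) = (37 + p)*(136 + I) (U(I, p) = (136 + I)*(37 + p) = (37 + p)*(136 + I))
o(a, r) = (4 + r)²
(o(101, 144) + 9441) + U(34, -90) = ((4 + 144)² + 9441) + (5032 + 37*34 + 136*(-90) + 34*(-90)) = (148² + 9441) + (5032 + 1258 - 12240 - 3060) = (21904 + 9441) - 9010 = 31345 - 9010 = 22335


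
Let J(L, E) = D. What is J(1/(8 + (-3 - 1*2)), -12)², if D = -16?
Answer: 256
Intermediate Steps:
J(L, E) = -16
J(1/(8 + (-3 - 1*2)), -12)² = (-16)² = 256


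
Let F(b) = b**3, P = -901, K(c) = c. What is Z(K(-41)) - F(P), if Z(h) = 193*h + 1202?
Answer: 731425990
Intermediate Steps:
Z(h) = 1202 + 193*h
Z(K(-41)) - F(P) = (1202 + 193*(-41)) - 1*(-901)**3 = (1202 - 7913) - 1*(-731432701) = -6711 + 731432701 = 731425990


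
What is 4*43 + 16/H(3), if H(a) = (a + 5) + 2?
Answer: 868/5 ≈ 173.60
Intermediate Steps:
H(a) = 7 + a (H(a) = (5 + a) + 2 = 7 + a)
4*43 + 16/H(3) = 4*43 + 16/(7 + 3) = 172 + 16/10 = 172 + 16*(⅒) = 172 + 8/5 = 868/5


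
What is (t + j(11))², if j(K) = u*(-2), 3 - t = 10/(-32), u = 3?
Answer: 1849/256 ≈ 7.2227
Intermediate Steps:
t = 53/16 (t = 3 - 10/(-32) = 3 - 10*(-1)/32 = 3 - 1*(-5/16) = 3 + 5/16 = 53/16 ≈ 3.3125)
j(K) = -6 (j(K) = 3*(-2) = -6)
(t + j(11))² = (53/16 - 6)² = (-43/16)² = 1849/256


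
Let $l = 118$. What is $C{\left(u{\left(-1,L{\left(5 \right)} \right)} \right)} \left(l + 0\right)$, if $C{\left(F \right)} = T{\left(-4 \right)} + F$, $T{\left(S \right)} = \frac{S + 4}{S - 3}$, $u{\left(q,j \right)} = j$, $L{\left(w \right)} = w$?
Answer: $590$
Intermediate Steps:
$T{\left(S \right)} = \frac{4 + S}{-3 + S}$
$C{\left(F \right)} = F$ ($C{\left(F \right)} = \frac{4 - 4}{-3 - 4} + F = \frac{1}{-7} \cdot 0 + F = \left(- \frac{1}{7}\right) 0 + F = 0 + F = F$)
$C{\left(u{\left(-1,L{\left(5 \right)} \right)} \right)} \left(l + 0\right) = 5 \left(118 + 0\right) = 5 \cdot 118 = 590$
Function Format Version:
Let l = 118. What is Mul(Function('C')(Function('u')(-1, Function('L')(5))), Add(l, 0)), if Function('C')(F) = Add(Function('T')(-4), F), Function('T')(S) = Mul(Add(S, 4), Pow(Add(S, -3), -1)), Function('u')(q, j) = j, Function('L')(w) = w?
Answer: 590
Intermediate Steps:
Function('T')(S) = Mul(Pow(Add(-3, S), -1), Add(4, S)) (Function('T')(S) = Mul(Add(4, S), Pow(Add(-3, S), -1)) = Mul(Pow(Add(-3, S), -1), Add(4, S)))
Function('C')(F) = F (Function('C')(F) = Add(Mul(Pow(Add(-3, -4), -1), Add(4, -4)), F) = Add(Mul(Pow(-7, -1), 0), F) = Add(Mul(Rational(-1, 7), 0), F) = Add(0, F) = F)
Mul(Function('C')(Function('u')(-1, Function('L')(5))), Add(l, 0)) = Mul(5, Add(118, 0)) = Mul(5, 118) = 590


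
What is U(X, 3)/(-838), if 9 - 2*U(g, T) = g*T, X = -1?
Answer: -3/419 ≈ -0.0071599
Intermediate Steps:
U(g, T) = 9/2 - T*g/2 (U(g, T) = 9/2 - g*T/2 = 9/2 - T*g/2)
U(X, 3)/(-838) = (9/2 - ½*3*(-1))/(-838) = (9/2 + 3/2)*(-1/838) = 6*(-1/838) = -3/419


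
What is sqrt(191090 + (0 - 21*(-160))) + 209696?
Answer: 209696 + 5*sqrt(7778) ≈ 2.1014e+5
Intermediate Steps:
sqrt(191090 + (0 - 21*(-160))) + 209696 = sqrt(191090 + (0 + 3360)) + 209696 = sqrt(191090 + 3360) + 209696 = sqrt(194450) + 209696 = 5*sqrt(7778) + 209696 = 209696 + 5*sqrt(7778)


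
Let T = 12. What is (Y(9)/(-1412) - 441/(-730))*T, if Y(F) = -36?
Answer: 973458/128845 ≈ 7.5553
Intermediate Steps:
(Y(9)/(-1412) - 441/(-730))*T = (-36/(-1412) - 441/(-730))*12 = (-36*(-1/1412) - 441*(-1/730))*12 = (9/353 + 441/730)*12 = (162243/257690)*12 = 973458/128845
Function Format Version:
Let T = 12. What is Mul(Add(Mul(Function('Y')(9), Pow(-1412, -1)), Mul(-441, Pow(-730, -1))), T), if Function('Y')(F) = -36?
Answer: Rational(973458, 128845) ≈ 7.5553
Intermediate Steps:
Mul(Add(Mul(Function('Y')(9), Pow(-1412, -1)), Mul(-441, Pow(-730, -1))), T) = Mul(Add(Mul(-36, Pow(-1412, -1)), Mul(-441, Pow(-730, -1))), 12) = Mul(Add(Mul(-36, Rational(-1, 1412)), Mul(-441, Rational(-1, 730))), 12) = Mul(Add(Rational(9, 353), Rational(441, 730)), 12) = Mul(Rational(162243, 257690), 12) = Rational(973458, 128845)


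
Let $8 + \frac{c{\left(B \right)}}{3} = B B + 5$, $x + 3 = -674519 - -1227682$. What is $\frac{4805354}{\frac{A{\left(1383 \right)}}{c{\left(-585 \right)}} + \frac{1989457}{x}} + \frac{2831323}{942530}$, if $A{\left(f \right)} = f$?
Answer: $\frac{428696801438305896462761}{320974331365250710} \approx 1.3356 \cdot 10^{6}$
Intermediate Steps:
$x = 553160$ ($x = -3 - -553163 = -3 + \left(-674519 + 1227682\right) = -3 + 553163 = 553160$)
$c{\left(B \right)} = -9 + 3 B^{2}$ ($c{\left(B \right)} = -24 + 3 \left(B B + 5\right) = -24 + 3 \left(B^{2} + 5\right) = -24 + 3 \left(5 + B^{2}\right) = -24 + \left(15 + 3 B^{2}\right) = -9 + 3 B^{2}$)
$\frac{4805354}{\frac{A{\left(1383 \right)}}{c{\left(-585 \right)}} + \frac{1989457}{x}} + \frac{2831323}{942530} = \frac{4805354}{\frac{1383}{-9 + 3 \left(-585\right)^{2}} + \frac{1989457}{553160}} + \frac{2831323}{942530} = \frac{4805354}{\frac{1383}{-9 + 3 \cdot 342225} + 1989457 \cdot \frac{1}{553160}} + 2831323 \cdot \frac{1}{942530} = \frac{4805354}{\frac{1383}{-9 + 1026675} + \frac{1989457}{553160}} + \frac{2831323}{942530} = \frac{4805354}{\frac{1383}{1026666} + \frac{1989457}{553160}} + \frac{2831323}{942530} = \frac{4805354}{1383 \cdot \frac{1}{1026666} + \frac{1989457}{553160}} + \frac{2831323}{942530} = \frac{4805354}{\frac{461}{342222} + \frac{1989457}{553160}} + \frac{2831323}{942530} = \frac{4805354}{\frac{340545480107}{94651760760}} + \frac{2831323}{942530} = 4805354 \cdot \frac{94651760760}{340545480107} + \frac{2831323}{942530} = \frac{454835217175109040}{340545480107} + \frac{2831323}{942530} = \frac{428696801438305896462761}{320974331365250710}$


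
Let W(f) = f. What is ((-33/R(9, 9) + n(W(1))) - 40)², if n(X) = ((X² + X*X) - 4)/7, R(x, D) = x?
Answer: 851929/441 ≈ 1931.8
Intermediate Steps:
n(X) = -4/7 + 2*X²/7 (n(X) = ((X² + X²) - 4)*(⅐) = (2*X² - 4)*(⅐) = (-4 + 2*X²)*(⅐) = -4/7 + 2*X²/7)
((-33/R(9, 9) + n(W(1))) - 40)² = ((-33/9 + (-4/7 + (2/7)*1²)) - 40)² = ((-33*⅑ + (-4/7 + (2/7)*1)) - 40)² = ((-11/3 + (-4/7 + 2/7)) - 40)² = ((-11/3 - 2/7) - 40)² = (-83/21 - 40)² = (-923/21)² = 851929/441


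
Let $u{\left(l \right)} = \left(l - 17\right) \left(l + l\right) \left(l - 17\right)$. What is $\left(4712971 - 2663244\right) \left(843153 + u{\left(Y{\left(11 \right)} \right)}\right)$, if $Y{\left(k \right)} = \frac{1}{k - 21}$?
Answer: $\frac{864056798548293}{500} \approx 1.7281 \cdot 10^{12}$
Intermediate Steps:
$Y{\left(k \right)} = \frac{1}{-21 + k}$
$u{\left(l \right)} = 2 l \left(-17 + l\right)^{2}$ ($u{\left(l \right)} = \left(-17 + l\right) 2 l \left(-17 + l\right) = 2 l \left(-17 + l\right)^{2}$)
$\left(4712971 - 2663244\right) \left(843153 + u{\left(Y{\left(11 \right)} \right)}\right) = \left(4712971 - 2663244\right) \left(843153 + \frac{2 \left(-17 + \frac{1}{-21 + 11}\right)^{2}}{-21 + 11}\right) = 2049727 \left(843153 + \frac{2 \left(-17 + \frac{1}{-10}\right)^{2}}{-10}\right) = 2049727 \left(843153 + 2 \left(- \frac{1}{10}\right) \left(-17 - \frac{1}{10}\right)^{2}\right) = 2049727 \left(843153 + 2 \left(- \frac{1}{10}\right) \left(- \frac{171}{10}\right)^{2}\right) = 2049727 \left(843153 + 2 \left(- \frac{1}{10}\right) \frac{29241}{100}\right) = 2049727 \left(843153 - \frac{29241}{500}\right) = 2049727 \cdot \frac{421547259}{500} = \frac{864056798548293}{500}$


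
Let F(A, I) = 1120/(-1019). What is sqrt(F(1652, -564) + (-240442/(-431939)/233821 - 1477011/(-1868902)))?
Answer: 3*I*sqrt(25904719121825172007483229946718559606)/27476955149049448546 ≈ 0.5557*I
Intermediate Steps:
F(A, I) = -1120/1019 (F(A, I) = 1120*(-1/1019) = -1120/1019)
sqrt(F(1652, -564) + (-240442/(-431939)/233821 - 1477011/(-1868902))) = sqrt(-1120/1019 + (-240442/(-431939)/233821 - 1477011/(-1868902))) = sqrt(-1120/1019 + (-240442*(-1/431939)*(1/233821) - 1477011*(-1/1868902))) = sqrt(-1120/1019 + ((240442/431939)*(1/233821) + 1477011/1868902)) = sqrt(-1120/1019 + (240442/100996408919 + 1477011/1868902)) = sqrt(-1120/1019 + 21310465185199399/26964627231648134) = sqrt(-8485018475727722499/27476955149049448546) = 3*I*sqrt(25904719121825172007483229946718559606)/27476955149049448546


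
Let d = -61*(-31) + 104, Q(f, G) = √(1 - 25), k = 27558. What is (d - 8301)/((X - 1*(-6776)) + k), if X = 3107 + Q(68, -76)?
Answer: -236102946/1401828505 + 12612*I*√6/1401828505 ≈ -0.16843 + 2.2038e-5*I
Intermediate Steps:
Q(f, G) = 2*I*√6 (Q(f, G) = √(-24) = 2*I*√6)
X = 3107 + 2*I*√6 ≈ 3107.0 + 4.899*I
d = 1995 (d = 1891 + 104 = 1995)
(d - 8301)/((X - 1*(-6776)) + k) = (1995 - 8301)/(((3107 + 2*I*√6) - 1*(-6776)) + 27558) = -6306/(((3107 + 2*I*√6) + 6776) + 27558) = -6306/((9883 + 2*I*√6) + 27558) = -6306/(37441 + 2*I*√6)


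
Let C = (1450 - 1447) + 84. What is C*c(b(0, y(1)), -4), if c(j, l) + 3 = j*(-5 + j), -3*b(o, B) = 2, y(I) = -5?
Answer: 203/3 ≈ 67.667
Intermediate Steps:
b(o, B) = -⅔ (b(o, B) = -⅓*2 = -⅔)
C = 87 (C = 3 + 84 = 87)
c(j, l) = -3 + j*(-5 + j)
C*c(b(0, y(1)), -4) = 87*(-3 + (-⅔)² - 5*(-⅔)) = 87*(-3 + 4/9 + 10/3) = 87*(7/9) = 203/3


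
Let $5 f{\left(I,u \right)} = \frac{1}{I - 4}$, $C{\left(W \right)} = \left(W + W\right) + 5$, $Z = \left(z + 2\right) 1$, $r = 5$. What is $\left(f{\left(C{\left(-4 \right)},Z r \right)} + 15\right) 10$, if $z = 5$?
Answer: $\frac{1048}{7} \approx 149.71$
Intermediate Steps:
$Z = 7$ ($Z = \left(5 + 2\right) 1 = 7 \cdot 1 = 7$)
$C{\left(W \right)} = 5 + 2 W$ ($C{\left(W \right)} = 2 W + 5 = 5 + 2 W$)
$f{\left(I,u \right)} = \frac{1}{5 \left(-4 + I\right)}$ ($f{\left(I,u \right)} = \frac{1}{5 \left(I - 4\right)} = \frac{1}{5 \left(-4 + I\right)}$)
$\left(f{\left(C{\left(-4 \right)},Z r \right)} + 15\right) 10 = \left(\frac{1}{5 \left(-4 + \left(5 + 2 \left(-4\right)\right)\right)} + 15\right) 10 = \left(\frac{1}{5 \left(-4 + \left(5 - 8\right)\right)} + 15\right) 10 = \left(\frac{1}{5 \left(-4 - 3\right)} + 15\right) 10 = \left(\frac{1}{5 \left(-7\right)} + 15\right) 10 = \left(\frac{1}{5} \left(- \frac{1}{7}\right) + 15\right) 10 = \left(- \frac{1}{35} + 15\right) 10 = \frac{524}{35} \cdot 10 = \frac{1048}{7}$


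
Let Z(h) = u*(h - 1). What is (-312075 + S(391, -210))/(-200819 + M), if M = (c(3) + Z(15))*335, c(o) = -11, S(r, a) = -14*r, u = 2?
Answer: 317549/195124 ≈ 1.6274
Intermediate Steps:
Z(h) = -2 + 2*h (Z(h) = 2*(h - 1) = 2*(-1 + h) = -2 + 2*h)
M = 5695 (M = (-11 + (-2 + 2*15))*335 = (-11 + (-2 + 30))*335 = (-11 + 28)*335 = 17*335 = 5695)
(-312075 + S(391, -210))/(-200819 + M) = (-312075 - 14*391)/(-200819 + 5695) = (-312075 - 5474)/(-195124) = -317549*(-1/195124) = 317549/195124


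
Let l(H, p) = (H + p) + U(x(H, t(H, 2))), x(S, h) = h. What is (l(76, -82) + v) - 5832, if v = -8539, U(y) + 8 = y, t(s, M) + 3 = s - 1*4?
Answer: -14316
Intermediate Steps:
t(s, M) = -7 + s (t(s, M) = -3 + (s - 1*4) = -3 + (s - 4) = -3 + (-4 + s) = -7 + s)
U(y) = -8 + y
l(H, p) = -15 + p + 2*H (l(H, p) = (H + p) + (-8 + (-7 + H)) = (H + p) + (-15 + H) = -15 + p + 2*H)
(l(76, -82) + v) - 5832 = ((-15 - 82 + 2*76) - 8539) - 5832 = ((-15 - 82 + 152) - 8539) - 5832 = (55 - 8539) - 5832 = -8484 - 5832 = -14316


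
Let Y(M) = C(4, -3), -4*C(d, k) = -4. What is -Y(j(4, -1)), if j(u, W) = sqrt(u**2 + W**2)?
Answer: -1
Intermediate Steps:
j(u, W) = sqrt(W**2 + u**2)
C(d, k) = 1 (C(d, k) = -1/4*(-4) = 1)
Y(M) = 1
-Y(j(4, -1)) = -1*1 = -1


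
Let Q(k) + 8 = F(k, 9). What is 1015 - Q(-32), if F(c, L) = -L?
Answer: 1032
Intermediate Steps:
Q(k) = -17 (Q(k) = -8 - 1*9 = -8 - 9 = -17)
1015 - Q(-32) = 1015 - 1*(-17) = 1015 + 17 = 1032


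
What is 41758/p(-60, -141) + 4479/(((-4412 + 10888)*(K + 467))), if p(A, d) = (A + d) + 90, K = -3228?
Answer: -746643392057/1984706196 ≈ -376.20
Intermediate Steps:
p(A, d) = 90 + A + d
41758/p(-60, -141) + 4479/(((-4412 + 10888)*(K + 467))) = 41758/(90 - 60 - 141) + 4479/(((-4412 + 10888)*(-3228 + 467))) = 41758/(-111) + 4479/((6476*(-2761))) = 41758*(-1/111) + 4479/(-17880236) = -41758/111 + 4479*(-1/17880236) = -41758/111 - 4479/17880236 = -746643392057/1984706196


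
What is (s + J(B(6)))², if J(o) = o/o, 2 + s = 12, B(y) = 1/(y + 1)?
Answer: 121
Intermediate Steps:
B(y) = 1/(1 + y)
s = 10 (s = -2 + 12 = 10)
J(o) = 1
(s + J(B(6)))² = (10 + 1)² = 11² = 121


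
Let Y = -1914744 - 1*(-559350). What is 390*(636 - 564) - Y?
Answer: 1383474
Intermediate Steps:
Y = -1355394 (Y = -1914744 + 559350 = -1355394)
390*(636 - 564) - Y = 390*(636 - 564) - 1*(-1355394) = 390*72 + 1355394 = 28080 + 1355394 = 1383474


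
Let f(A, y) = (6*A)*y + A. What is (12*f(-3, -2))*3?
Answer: 1188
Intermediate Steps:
f(A, y) = A + 6*A*y (f(A, y) = 6*A*y + A = A + 6*A*y)
(12*f(-3, -2))*3 = (12*(-3*(1 + 6*(-2))))*3 = (12*(-3*(1 - 12)))*3 = (12*(-3*(-11)))*3 = (12*33)*3 = 396*3 = 1188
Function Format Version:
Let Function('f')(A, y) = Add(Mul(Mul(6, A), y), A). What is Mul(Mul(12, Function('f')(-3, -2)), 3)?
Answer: 1188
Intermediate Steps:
Function('f')(A, y) = Add(A, Mul(6, A, y)) (Function('f')(A, y) = Add(Mul(6, A, y), A) = Add(A, Mul(6, A, y)))
Mul(Mul(12, Function('f')(-3, -2)), 3) = Mul(Mul(12, Mul(-3, Add(1, Mul(6, -2)))), 3) = Mul(Mul(12, Mul(-3, Add(1, -12))), 3) = Mul(Mul(12, Mul(-3, -11)), 3) = Mul(Mul(12, 33), 3) = Mul(396, 3) = 1188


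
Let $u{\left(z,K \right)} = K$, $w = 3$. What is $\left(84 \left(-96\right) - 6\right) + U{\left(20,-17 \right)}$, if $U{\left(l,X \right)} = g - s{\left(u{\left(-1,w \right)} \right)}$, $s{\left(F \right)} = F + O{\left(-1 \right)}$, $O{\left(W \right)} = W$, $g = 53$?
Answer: $-8019$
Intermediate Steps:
$s{\left(F \right)} = -1 + F$ ($s{\left(F \right)} = F - 1 = -1 + F$)
$U{\left(l,X \right)} = 51$ ($U{\left(l,X \right)} = 53 - \left(-1 + 3\right) = 53 - 2 = 51$)
$\left(84 \left(-96\right) - 6\right) + U{\left(20,-17 \right)} = \left(84 \left(-96\right) - 6\right) + 51 = \left(-8064 - 6\right) + 51 = -8070 + 51 = -8019$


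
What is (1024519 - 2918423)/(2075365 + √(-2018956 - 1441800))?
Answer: -3930542074960/4307143343981 + 3787808*I*√865189/4307143343981 ≈ -0.91256 + 0.000818*I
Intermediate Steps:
(1024519 - 2918423)/(2075365 + √(-2018956 - 1441800)) = -1893904/(2075365 + √(-3460756)) = -1893904/(2075365 + 2*I*√865189)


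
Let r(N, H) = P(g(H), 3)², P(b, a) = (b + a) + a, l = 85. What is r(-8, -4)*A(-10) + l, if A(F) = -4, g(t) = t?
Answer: 69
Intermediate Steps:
P(b, a) = b + 2*a (P(b, a) = (a + b) + a = b + 2*a)
r(N, H) = (6 + H)² (r(N, H) = (H + 2*3)² = (H + 6)² = (6 + H)²)
r(-8, -4)*A(-10) + l = (6 - 4)²*(-4) + 85 = 2²*(-4) + 85 = 4*(-4) + 85 = -16 + 85 = 69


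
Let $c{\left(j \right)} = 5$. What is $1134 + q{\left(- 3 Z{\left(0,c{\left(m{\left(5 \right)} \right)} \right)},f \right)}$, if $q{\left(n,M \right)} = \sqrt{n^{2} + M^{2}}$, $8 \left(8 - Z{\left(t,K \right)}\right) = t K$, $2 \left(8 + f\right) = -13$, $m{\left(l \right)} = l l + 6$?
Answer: $1134 + \frac{\sqrt{3145}}{2} \approx 1162.0$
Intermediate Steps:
$m{\left(l \right)} = 6 + l^{2}$ ($m{\left(l \right)} = l^{2} + 6 = 6 + l^{2}$)
$f = - \frac{29}{2}$ ($f = -8 + \frac{1}{2} \left(-13\right) = -8 - \frac{13}{2} = - \frac{29}{2} \approx -14.5$)
$Z{\left(t,K \right)} = 8 - \frac{K t}{8}$ ($Z{\left(t,K \right)} = 8 - \frac{t K}{8} = 8 - \frac{K t}{8}$)
$q{\left(n,M \right)} = \sqrt{M^{2} + n^{2}}$
$1134 + q{\left(- 3 Z{\left(0,c{\left(m{\left(5 \right)} \right)} \right)},f \right)} = 1134 + \sqrt{\left(- \frac{29}{2}\right)^{2} + \left(- 3 \left(8 - \frac{5}{8} \cdot 0\right)\right)^{2}} = 1134 + \sqrt{\frac{841}{4} + \left(- 3 \left(8 + 0\right)\right)^{2}} = 1134 + \sqrt{\frac{841}{4} + \left(\left(-3\right) 8\right)^{2}} = 1134 + \sqrt{\frac{841}{4} + \left(-24\right)^{2}} = 1134 + \sqrt{\frac{841}{4} + 576} = 1134 + \sqrt{\frac{3145}{4}} = 1134 + \frac{\sqrt{3145}}{2}$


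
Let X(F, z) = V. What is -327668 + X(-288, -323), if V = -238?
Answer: -327906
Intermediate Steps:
X(F, z) = -238
-327668 + X(-288, -323) = -327668 - 238 = -327906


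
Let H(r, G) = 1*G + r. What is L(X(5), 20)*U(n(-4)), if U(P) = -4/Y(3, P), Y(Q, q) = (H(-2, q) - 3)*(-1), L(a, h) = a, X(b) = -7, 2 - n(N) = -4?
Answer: -28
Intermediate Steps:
H(r, G) = G + r
n(N) = 6 (n(N) = 2 - 1*(-4) = 2 + 4 = 6)
Y(Q, q) = 5 - q (Y(Q, q) = ((q - 2) - 3)*(-1) = ((-2 + q) - 3)*(-1) = (-5 + q)*(-1) = 5 - q)
U(P) = -4/(5 - P)
L(X(5), 20)*U(n(-4)) = -28/(-5 + 6) = -28/1 = -28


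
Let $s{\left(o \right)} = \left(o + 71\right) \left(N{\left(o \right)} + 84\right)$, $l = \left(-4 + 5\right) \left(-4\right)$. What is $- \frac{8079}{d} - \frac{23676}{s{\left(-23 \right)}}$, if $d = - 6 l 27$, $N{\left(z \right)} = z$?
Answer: $- \frac{270815}{13176} \approx -20.554$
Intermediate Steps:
$l = -4$ ($l = 1 \left(-4\right) = -4$)
$s{\left(o \right)} = \left(71 + o\right) \left(84 + o\right)$ ($s{\left(o \right)} = \left(o + 71\right) \left(o + 84\right) = \left(71 + o\right) \left(84 + o\right)$)
$d = 648$ ($d = \left(-6\right) \left(-4\right) 27 = 24 \cdot 27 = 648$)
$- \frac{8079}{d} - \frac{23676}{s{\left(-23 \right)}} = - \frac{8079}{648} - \frac{23676}{5964 + \left(-23\right)^{2} + 155 \left(-23\right)} = \left(-8079\right) \frac{1}{648} - \frac{23676}{5964 + 529 - 3565} = - \frac{2693}{216} - \frac{23676}{2928} = - \frac{2693}{216} - \frac{1973}{244} = - \frac{270815}{13176}$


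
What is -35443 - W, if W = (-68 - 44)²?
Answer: -47987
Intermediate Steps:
W = 12544 (W = (-112)² = 12544)
-35443 - W = -35443 - 1*12544 = -35443 - 12544 = -47987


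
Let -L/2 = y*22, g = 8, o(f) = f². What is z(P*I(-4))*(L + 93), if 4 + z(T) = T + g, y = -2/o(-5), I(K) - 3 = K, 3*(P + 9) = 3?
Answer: 28956/25 ≈ 1158.2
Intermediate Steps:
P = -8 (P = -9 + (⅓)*3 = -9 + 1 = -8)
I(K) = 3 + K
y = -2/25 (y = -2/((-5)²) = -2/25 ≈ -0.080000)
L = 88/25 (L = -(-4)*22/25 = -2*(-44/25) = 88/25 ≈ 3.5200)
z(T) = 4 + T (z(T) = -4 + (T + 8) = -4 + (8 + T) = 4 + T)
z(P*I(-4))*(L + 93) = (4 - 8*(3 - 4))*(88/25 + 93) = (4 - 8*(-1))*(2413/25) = (4 + 8)*(2413/25) = 12*(2413/25) = 28956/25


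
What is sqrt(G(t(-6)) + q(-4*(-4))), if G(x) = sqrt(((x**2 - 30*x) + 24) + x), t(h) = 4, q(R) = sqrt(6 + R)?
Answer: sqrt(sqrt(22) + 2*I*sqrt(19)) ≈ 2.7009 + 1.6139*I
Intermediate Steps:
G(x) = sqrt(24 + x**2 - 29*x) (G(x) = sqrt((24 + x**2 - 30*x) + x) = sqrt(24 + x**2 - 29*x))
sqrt(G(t(-6)) + q(-4*(-4))) = sqrt(sqrt(24 + 4**2 - 29*4) + sqrt(6 - 4*(-4))) = sqrt(sqrt(24 + 16 - 116) + sqrt(6 + 16)) = sqrt(sqrt(-76) + sqrt(22)) = sqrt(2*I*sqrt(19) + sqrt(22)) = sqrt(sqrt(22) + 2*I*sqrt(19))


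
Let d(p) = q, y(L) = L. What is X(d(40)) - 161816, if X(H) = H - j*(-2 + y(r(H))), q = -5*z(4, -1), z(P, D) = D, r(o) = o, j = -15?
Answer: -161766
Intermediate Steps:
q = 5 (q = -5*(-1) = 5)
d(p) = 5
X(H) = -30 + 16*H (X(H) = H - (-15)*(-2 + H) = H - (30 - 15*H) = H + (-30 + 15*H) = -30 + 16*H)
X(d(40)) - 161816 = (-30 + 16*5) - 161816 = (-30 + 80) - 161816 = 50 - 161816 = -161766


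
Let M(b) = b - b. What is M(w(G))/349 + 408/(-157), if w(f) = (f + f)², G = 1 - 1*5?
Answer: -408/157 ≈ -2.5987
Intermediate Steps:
G = -4 (G = 1 - 5 = -4)
w(f) = 4*f² (w(f) = (2*f)² = 4*f²)
M(b) = 0
M(w(G))/349 + 408/(-157) = 0/349 + 408/(-157) = 0*(1/349) + 408*(-1/157) = 0 - 408/157 = -408/157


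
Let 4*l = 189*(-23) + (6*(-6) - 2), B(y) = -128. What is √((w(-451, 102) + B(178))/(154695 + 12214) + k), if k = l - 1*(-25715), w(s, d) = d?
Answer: √2743377023962939/333818 ≈ 156.90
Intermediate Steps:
l = -4385/4 (l = (189*(-23) + (6*(-6) - 2))/4 = (-4347 + (-36 - 2))/4 = (-4347 - 38)/4 = (¼)*(-4385) = -4385/4 ≈ -1096.3)
k = 98475/4 (k = -4385/4 - 1*(-25715) = -4385/4 + 25715 = 98475/4 ≈ 24619.)
√((w(-451, 102) + B(178))/(154695 + 12214) + k) = √((102 - 128)/(154695 + 12214) + 98475/4) = √(-26/166909 + 98475/4) = √(16436363671/667636) = √2743377023962939/333818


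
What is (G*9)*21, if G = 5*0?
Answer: 0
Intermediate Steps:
G = 0
(G*9)*21 = (0*9)*21 = 0*21 = 0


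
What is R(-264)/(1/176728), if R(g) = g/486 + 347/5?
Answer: 4928413736/405 ≈ 1.2169e+7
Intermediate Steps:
R(g) = 347/5 + g/486 (R(g) = g*(1/486) + 347*(1/5) = g/486 + 347/5 = 347/5 + g/486)
R(-264)/(1/176728) = (347/5 + (1/486)*(-264))/(1/176728) = (347/5 - 44/81)/(1/176728) = (27887/405)*176728 = 4928413736/405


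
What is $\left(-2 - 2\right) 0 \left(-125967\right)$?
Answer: $0$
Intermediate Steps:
$\left(-2 - 2\right) 0 \left(-125967\right) = \left(-4\right) 0 \left(-125967\right) = 0 \left(-125967\right) = 0$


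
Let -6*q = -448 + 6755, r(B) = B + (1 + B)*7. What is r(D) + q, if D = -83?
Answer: -10249/6 ≈ -1708.2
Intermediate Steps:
r(B) = 7 + 8*B (r(B) = B + (7 + 7*B) = 7 + 8*B)
q = -6307/6 (q = -(-448 + 6755)/6 = -1/6*6307 = -6307/6 ≈ -1051.2)
r(D) + q = (7 + 8*(-83)) - 6307/6 = (7 - 664) - 6307/6 = -657 - 6307/6 = -10249/6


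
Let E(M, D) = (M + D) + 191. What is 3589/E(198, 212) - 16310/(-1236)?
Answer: 7119157/371418 ≈ 19.168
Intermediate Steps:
E(M, D) = 191 + D + M (E(M, D) = (D + M) + 191 = 191 + D + M)
3589/E(198, 212) - 16310/(-1236) = 3589/(191 + 212 + 198) - 16310/(-1236) = 3589/601 - 16310*(-1/1236) = 3589*(1/601) + 8155/618 = 3589/601 + 8155/618 = 7119157/371418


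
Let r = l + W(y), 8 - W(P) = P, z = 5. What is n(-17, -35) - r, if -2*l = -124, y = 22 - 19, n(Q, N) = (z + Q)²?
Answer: 77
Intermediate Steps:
n(Q, N) = (5 + Q)²
y = 3
W(P) = 8 - P
l = 62 (l = -½*(-124) = 62)
r = 67 (r = 62 + (8 - 1*3) = 62 + (8 - 3) = 62 + 5 = 67)
n(-17, -35) - r = (5 - 17)² - 1*67 = (-12)² - 67 = 144 - 67 = 77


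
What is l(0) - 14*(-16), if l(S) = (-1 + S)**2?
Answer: 225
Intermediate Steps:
l(0) - 14*(-16) = (-1 + 0)**2 - 14*(-16) = (-1)**2 + 224 = 1 + 224 = 225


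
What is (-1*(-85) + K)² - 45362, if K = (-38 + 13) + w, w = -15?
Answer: -43337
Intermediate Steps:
K = -40 (K = (-38 + 13) - 15 = -25 - 15 = -40)
(-1*(-85) + K)² - 45362 = (-1*(-85) - 40)² - 45362 = (85 - 40)² - 45362 = 45² - 45362 = 2025 - 45362 = -43337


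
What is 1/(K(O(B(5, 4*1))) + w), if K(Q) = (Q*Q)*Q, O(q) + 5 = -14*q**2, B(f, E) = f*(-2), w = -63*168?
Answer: -1/2773515709 ≈ -3.6055e-10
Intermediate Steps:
w = -10584
B(f, E) = -2*f
O(q) = -5 - 14*q**2
K(Q) = Q**3 (K(Q) = Q**2*Q = Q**3)
1/(K(O(B(5, 4*1))) + w) = 1/((-5 - 14*(-2*5)**2)**3 - 10584) = 1/((-5 - 14*(-10)**2)**3 - 10584) = 1/((-5 - 14*100)**3 - 10584) = 1/((-5 - 1400)**3 - 10584) = 1/((-1405)**3 - 10584) = 1/(-2773505125 - 10584) = 1/(-2773515709) = -1/2773515709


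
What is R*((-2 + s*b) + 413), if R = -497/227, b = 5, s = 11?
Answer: -231602/227 ≈ -1020.3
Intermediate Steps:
R = -497/227 (R = -497*1/227 = -497/227 ≈ -2.1894)
R*((-2 + s*b) + 413) = -497*((-2 + 11*5) + 413)/227 = -497*((-2 + 55) + 413)/227 = -497*(53 + 413)/227 = -497/227*466 = -231602/227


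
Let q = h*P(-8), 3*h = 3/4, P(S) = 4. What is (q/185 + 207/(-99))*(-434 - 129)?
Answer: 2389372/2035 ≈ 1174.1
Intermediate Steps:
h = ¼ (h = (3/4)/3 = (3*(¼))/3 = (⅓)*(¾) = ¼ ≈ 0.25000)
q = 1 (q = (¼)*4 = 1)
(q/185 + 207/(-99))*(-434 - 129) = (1/185 + 207/(-99))*(-434 - 129) = (1*(1/185) + 207*(-1/99))*(-563) = (1/185 - 23/11)*(-563) = -4244/2035*(-563) = 2389372/2035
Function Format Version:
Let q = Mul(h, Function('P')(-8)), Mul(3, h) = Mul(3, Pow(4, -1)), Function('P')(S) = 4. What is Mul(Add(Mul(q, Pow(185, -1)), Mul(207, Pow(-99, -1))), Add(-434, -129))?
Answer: Rational(2389372, 2035) ≈ 1174.1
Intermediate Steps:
h = Rational(1, 4) (h = Mul(Rational(1, 3), Mul(3, Pow(4, -1))) = Mul(Rational(1, 3), Mul(3, Rational(1, 4))) = Mul(Rational(1, 3), Rational(3, 4)) = Rational(1, 4) ≈ 0.25000)
q = 1 (q = Mul(Rational(1, 4), 4) = 1)
Mul(Add(Mul(q, Pow(185, -1)), Mul(207, Pow(-99, -1))), Add(-434, -129)) = Mul(Add(Mul(1, Pow(185, -1)), Mul(207, Pow(-99, -1))), Add(-434, -129)) = Mul(Add(Mul(1, Rational(1, 185)), Mul(207, Rational(-1, 99))), -563) = Mul(Add(Rational(1, 185), Rational(-23, 11)), -563) = Mul(Rational(-4244, 2035), -563) = Rational(2389372, 2035)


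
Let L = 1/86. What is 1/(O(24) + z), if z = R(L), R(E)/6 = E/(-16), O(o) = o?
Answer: 688/16509 ≈ 0.041674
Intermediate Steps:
L = 1/86 ≈ 0.011628
R(E) = -3*E/8 (R(E) = 6*(E/(-16)) = 6*(E*(-1/16)) = 6*(-E/16) = -3*E/8)
z = -3/688 (z = -3/8*1/86 = -3/688 ≈ -0.0043605)
1/(O(24) + z) = 1/(24 - 3/688) = 1/(16509/688) = 688/16509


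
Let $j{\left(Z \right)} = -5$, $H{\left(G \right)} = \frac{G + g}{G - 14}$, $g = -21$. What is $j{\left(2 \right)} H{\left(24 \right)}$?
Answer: $- \frac{3}{2} \approx -1.5$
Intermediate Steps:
$H{\left(G \right)} = \frac{-21 + G}{-14 + G}$ ($H{\left(G \right)} = \frac{G - 21}{G - 14} = \frac{-21 + G}{-14 + G}$)
$j{\left(2 \right)} H{\left(24 \right)} = - 5 \frac{-21 + 24}{-14 + 24} = - 5 \cdot \frac{1}{10} \cdot 3 = \left(-5\right) \frac{3}{10} = - \frac{3}{2}$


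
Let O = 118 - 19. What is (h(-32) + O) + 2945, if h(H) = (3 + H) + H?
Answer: 2983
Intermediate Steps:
O = 99
h(H) = 3 + 2*H
(h(-32) + O) + 2945 = ((3 + 2*(-32)) + 99) + 2945 = ((3 - 64) + 99) + 2945 = (-61 + 99) + 2945 = 38 + 2945 = 2983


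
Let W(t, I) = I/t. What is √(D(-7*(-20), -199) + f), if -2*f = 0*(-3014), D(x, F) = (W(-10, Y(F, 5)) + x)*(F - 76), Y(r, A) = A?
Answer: 15*I*√682/2 ≈ 195.86*I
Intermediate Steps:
D(x, F) = (-76 + F)*(-½ + x) (D(x, F) = (5/(-10) + x)*(F - 76) = (5*(-⅒) + x)*(-76 + F) = (-½ + x)*(-76 + F) = (-76 + F)*(-½ + x))
f = 0 (f = -0*(-3014) = -½*0 = 0)
√(D(-7*(-20), -199) + f) = √((38 - (-532)*(-20) - ½*(-199) - (-1393)*(-20)) + 0) = √((38 - 76*140 + 199/2 - 199*140) + 0) = √((38 - 10640 + 199/2 - 27860) + 0) = √(-76725/2 + 0) = √(-76725/2) = 15*I*√682/2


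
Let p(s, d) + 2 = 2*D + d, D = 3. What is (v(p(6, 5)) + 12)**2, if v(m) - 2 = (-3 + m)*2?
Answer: 676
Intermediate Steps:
p(s, d) = 4 + d (p(s, d) = -2 + (2*3 + d) = -2 + (6 + d) = 4 + d)
v(m) = -4 + 2*m (v(m) = 2 + (-3 + m)*2 = 2 + (-6 + 2*m) = -4 + 2*m)
(v(p(6, 5)) + 12)**2 = ((-4 + 2*(4 + 5)) + 12)**2 = ((-4 + 2*9) + 12)**2 = ((-4 + 18) + 12)**2 = (14 + 12)**2 = 26**2 = 676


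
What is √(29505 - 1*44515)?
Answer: I*√15010 ≈ 122.52*I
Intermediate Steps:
√(29505 - 1*44515) = √(29505 - 44515) = √(-15010) = I*√15010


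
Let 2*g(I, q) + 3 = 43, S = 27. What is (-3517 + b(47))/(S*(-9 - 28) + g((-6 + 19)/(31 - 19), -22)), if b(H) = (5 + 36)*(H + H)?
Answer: -337/979 ≈ -0.34423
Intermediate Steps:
g(I, q) = 20 (g(I, q) = -3/2 + (½)*43 = -3/2 + 43/2 = 20)
b(H) = 82*H (b(H) = 41*(2*H) = 82*H)
(-3517 + b(47))/(S*(-9 - 28) + g((-6 + 19)/(31 - 19), -22)) = (-3517 + 82*47)/(27*(-9 - 28) + 20) = (-3517 + 3854)/(27*(-37) + 20) = 337/(-999 + 20) = 337/(-979) = 337*(-1/979) = -337/979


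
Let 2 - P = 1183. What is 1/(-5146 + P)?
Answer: -1/6327 ≈ -0.00015805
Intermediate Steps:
P = -1181 (P = 2 - 1*1183 = 2 - 1183 = -1181)
1/(-5146 + P) = 1/(-5146 - 1181) = 1/(-6327) = -1/6327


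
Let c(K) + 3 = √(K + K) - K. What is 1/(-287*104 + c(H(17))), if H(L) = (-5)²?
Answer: -14938/446287663 - 5*√2/892575326 ≈ -3.3480e-5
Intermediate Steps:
H(L) = 25
c(K) = -3 - K + √2*√K (c(K) = -3 + (√(K + K) - K) = -3 + (√(2*K) - K) = -3 + (√2*√K - K) = -3 + (-K + √2*√K) = -3 - K + √2*√K)
1/(-287*104 + c(H(17))) = 1/(-287*104 + (-3 - 1*25 + √2*√25)) = 1/(-29848 + (-3 - 25 + √2*5)) = 1/(-29848 + (-3 - 25 + 5*√2)) = 1/(-29848 + (-28 + 5*√2)) = 1/(-29876 + 5*√2)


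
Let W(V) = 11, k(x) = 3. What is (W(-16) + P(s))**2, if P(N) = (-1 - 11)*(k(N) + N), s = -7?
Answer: 3481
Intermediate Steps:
P(N) = -36 - 12*N (P(N) = (-1 - 11)*(3 + N) = -12*(3 + N) = -36 - 12*N)
(W(-16) + P(s))**2 = (11 + (-36 - 12*(-7)))**2 = (11 + (-36 + 84))**2 = (11 + 48)**2 = 59**2 = 3481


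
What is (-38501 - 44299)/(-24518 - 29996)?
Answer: 41400/27257 ≈ 1.5189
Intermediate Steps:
(-38501 - 44299)/(-24518 - 29996) = -82800/(-54514) = -82800*(-1/54514) = 41400/27257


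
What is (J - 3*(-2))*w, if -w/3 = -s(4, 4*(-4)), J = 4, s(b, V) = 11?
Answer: 330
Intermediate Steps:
w = 33 (w = -(-3)*11 = -3*(-11) = 33)
(J - 3*(-2))*w = (4 - 3*(-2))*33 = (4 + 6)*33 = 10*33 = 330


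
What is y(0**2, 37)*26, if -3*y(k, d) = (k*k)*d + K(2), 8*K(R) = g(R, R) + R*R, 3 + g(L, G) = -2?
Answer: 13/12 ≈ 1.0833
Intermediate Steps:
g(L, G) = -5 (g(L, G) = -3 - 2 = -5)
K(R) = -5/8 + R**2/8 (K(R) = (-5 + R*R)/8 = (-5 + R**2)/8 = -5/8 + R**2/8)
y(k, d) = 1/24 - d*k**2/3 (y(k, d) = -((k*k)*d + (-5/8 + (1/8)*2**2))/3 = -(k**2*d + (-5/8 + (1/8)*4))/3 = -(d*k**2 + (-5/8 + 1/2))/3 = -(d*k**2 - 1/8)/3 = -(-1/8 + d*k**2)/3 = 1/24 - d*k**2/3)
y(0**2, 37)*26 = (1/24 - 1/3*37*(0**2)**2)*26 = (1/24 - 1/3*37*0**2)*26 = (1/24 - 1/3*37*0)*26 = (1/24 + 0)*26 = (1/24)*26 = 13/12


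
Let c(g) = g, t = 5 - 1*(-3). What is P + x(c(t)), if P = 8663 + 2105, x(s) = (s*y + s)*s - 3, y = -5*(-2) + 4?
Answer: 11725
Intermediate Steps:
y = 14 (y = 10 + 4 = 14)
t = 8 (t = 5 + 3 = 8)
x(s) = -3 + 15*s² (x(s) = (s*14 + s)*s - 3 = (14*s + s)*s - 3 = (15*s)*s - 3 = 15*s² - 3 = -3 + 15*s²)
P = 10768
P + x(c(t)) = 10768 + (-3 + 15*8²) = 10768 + (-3 + 15*64) = 10768 + (-3 + 960) = 10768 + 957 = 11725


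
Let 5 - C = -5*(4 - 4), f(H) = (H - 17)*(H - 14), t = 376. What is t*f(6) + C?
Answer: 33093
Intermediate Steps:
f(H) = (-17 + H)*(-14 + H)
C = 5 (C = 5 - (-5)*(4 - 4) = 5 - (-5)*0 = 5 - 1*0 = 5 + 0 = 5)
t*f(6) + C = 376*(238 + 6² - 31*6) + 5 = 376*(238 + 36 - 186) + 5 = 376*88 + 5 = 33088 + 5 = 33093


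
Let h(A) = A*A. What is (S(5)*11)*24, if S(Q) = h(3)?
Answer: 2376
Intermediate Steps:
h(A) = A²
S(Q) = 9 (S(Q) = 3² = 9)
(S(5)*11)*24 = (9*11)*24 = 99*24 = 2376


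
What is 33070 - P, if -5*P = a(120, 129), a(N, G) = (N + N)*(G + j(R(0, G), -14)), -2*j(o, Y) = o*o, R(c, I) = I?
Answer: -360122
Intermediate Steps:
j(o, Y) = -o²/2 (j(o, Y) = -o*o/2 = -o²/2)
a(N, G) = 2*N*(G - G²/2) (a(N, G) = (N + N)*(G - G²/2) = (2*N)*(G - G²/2) = 2*N*(G - G²/2))
P = 393192 (P = -129*120*(2 - 1*129)/5 = -129*120*(2 - 129)/5 = -129*120*(-127)/5 = -⅕*(-1965960) = 393192)
33070 - P = 33070 - 1*393192 = 33070 - 393192 = -360122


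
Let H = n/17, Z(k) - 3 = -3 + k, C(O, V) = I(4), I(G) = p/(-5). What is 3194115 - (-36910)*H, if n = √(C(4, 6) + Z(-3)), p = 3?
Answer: 3194115 + 22146*I*√10/17 ≈ 3.1941e+6 + 4119.5*I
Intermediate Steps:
I(G) = -⅗ (I(G) = 3/(-5) = 3*(-⅕) = -⅗)
C(O, V) = -⅗
Z(k) = k (Z(k) = 3 + (-3 + k) = k)
n = 3*I*√10/5 (n = √(-⅗ - 3) = √(-18/5) = 3*I*√10/5 ≈ 1.8974*I)
H = 3*I*√10/85 (H = (3*I*√10/5)/17 = (3*I*√10/5)*(1/17) = 3*I*√10/85 ≈ 0.11161*I)
3194115 - (-36910)*H = 3194115 - (-36910)*3*I*√10/85 = 3194115 - (-22146)*I*√10/17 = 3194115 + 22146*I*√10/17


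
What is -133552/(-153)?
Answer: 7856/9 ≈ 872.89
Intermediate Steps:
-133552/(-153) = -133552*(-1)/153 = -17*(-7856/153) = 7856/9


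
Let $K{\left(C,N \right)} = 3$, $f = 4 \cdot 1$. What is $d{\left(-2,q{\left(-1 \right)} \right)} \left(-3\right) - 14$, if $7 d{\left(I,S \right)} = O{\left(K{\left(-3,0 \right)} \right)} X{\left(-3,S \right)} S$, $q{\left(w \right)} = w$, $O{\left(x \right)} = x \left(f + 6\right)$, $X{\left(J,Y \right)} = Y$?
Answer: $- \frac{188}{7} \approx -26.857$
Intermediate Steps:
$f = 4$
$O{\left(x \right)} = 10 x$ ($O{\left(x \right)} = x \left(4 + 6\right) = x 10 = 10 x$)
$d{\left(I,S \right)} = \frac{30 S^{2}}{7}$ ($d{\left(I,S \right)} = \frac{10 \cdot 3 S S}{7} = \frac{30 S S}{7} = \frac{30 S^{2}}{7}$)
$d{\left(-2,q{\left(-1 \right)} \right)} \left(-3\right) - 14 = \frac{30 \left(-1\right)^{2}}{7} \left(-3\right) - 14 = \frac{30}{7} \cdot 1 \left(-3\right) - 14 = \frac{30}{7} \left(-3\right) - 14 = - \frac{90}{7} - 14 = - \frac{188}{7}$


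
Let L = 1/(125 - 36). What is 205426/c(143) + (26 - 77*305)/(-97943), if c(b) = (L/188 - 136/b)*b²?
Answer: -25308870508311/2451464220557 ≈ -10.324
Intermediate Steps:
L = 1/89 ≈ 0.011236
c(b) = b²*(1/16732 - 136/b) (c(b) = ((1/89)/188 - 136/b)*b² = ((1/89)*(1/188) - 136/b)*b² = (1/16732 - 136/b)*b² = b²*(1/16732 - 136/b))
205426/c(143) + (26 - 77*305)/(-97943) = 205426/(((1/16732)*143*(-2275552 + 143))) + (26 - 77*305)/(-97943) = 205426/(((1/16732)*143*(-2275409))) + (26 - 23485)*(-1/97943) = 205426/(-325383487/16732) - 23459*(-1/97943) = 205426*(-16732/325383487) + 23459/97943 = -264399064/25029499 + 23459/97943 = -25308870508311/2451464220557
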